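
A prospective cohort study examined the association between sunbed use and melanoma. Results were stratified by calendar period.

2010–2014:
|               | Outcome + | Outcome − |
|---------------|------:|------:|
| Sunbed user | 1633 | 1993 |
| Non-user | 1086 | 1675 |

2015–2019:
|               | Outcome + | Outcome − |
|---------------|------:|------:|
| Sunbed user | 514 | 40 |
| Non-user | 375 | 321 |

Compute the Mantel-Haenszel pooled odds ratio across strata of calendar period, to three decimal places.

OR_MH = Σ(aᵢdᵢ/nᵢ) / Σ(bᵢcᵢ/nᵢ), where nᵢ is the stratum total.
Stratum 1 (2010–2014): n = 6387; a·d/n = 1633·1675/6387 = 428.2566; b·c/n = 1993·1086/6387 = 338.8755
Stratum 2 (2015–2019): n = 1250; a·d/n = 514·321/1250 = 131.9952; b·c/n = 40·375/1250 = 12.0000
OR_MH = (428.2566 + 131.9952) / (338.8755 + 12.0000) = 560.2518 / 350.8755 = 1.59673

1.597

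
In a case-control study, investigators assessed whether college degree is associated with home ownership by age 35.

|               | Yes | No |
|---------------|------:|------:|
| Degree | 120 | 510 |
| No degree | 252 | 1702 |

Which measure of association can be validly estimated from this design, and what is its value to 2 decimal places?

1.59

Cells: a = 120, b = 510, c = 252, d = 1702.
This is a case-control study: participants were sampled on outcome status, so risks in the source population cannot be estimated directly — relative risk is not valid here. The odds ratio is the appropriate measure.
OR = (a·d)/(b·c) = (120 × 1702) / (510 × 252) = 204240 / 128520 = 1.58917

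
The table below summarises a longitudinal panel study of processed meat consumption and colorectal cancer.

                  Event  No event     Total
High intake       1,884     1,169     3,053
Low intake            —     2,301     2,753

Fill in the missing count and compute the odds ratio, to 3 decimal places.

The missing cell is in the unexposed row: 2753 − 2301 = 452.
So a = 1884, b = 1169, c = 452, d = 2301.
OR = (a·d)/(b·c) = (1884 × 2301) / (1169 × 452) = 4335084 / 528388 = 8.20436

8.204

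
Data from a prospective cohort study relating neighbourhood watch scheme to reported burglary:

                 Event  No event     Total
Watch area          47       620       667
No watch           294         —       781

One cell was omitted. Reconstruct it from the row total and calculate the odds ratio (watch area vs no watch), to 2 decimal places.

0.13

The missing cell is in the unexposed row: 781 − 294 = 487.
So a = 47, b = 620, c = 294, d = 487.
OR = (a·d)/(b·c) = (47 × 487) / (620 × 294) = 22889 / 182280 = 0.12557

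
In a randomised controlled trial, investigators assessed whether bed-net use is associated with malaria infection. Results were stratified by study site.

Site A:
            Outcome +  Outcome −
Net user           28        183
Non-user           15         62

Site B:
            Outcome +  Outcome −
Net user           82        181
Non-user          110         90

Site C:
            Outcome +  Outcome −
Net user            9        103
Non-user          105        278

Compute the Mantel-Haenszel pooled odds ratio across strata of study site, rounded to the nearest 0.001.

OR_MH = Σ(aᵢdᵢ/nᵢ) / Σ(bᵢcᵢ/nᵢ), where nᵢ is the stratum total.
Stratum 1 (Site A): n = 288; a·d/n = 28·62/288 = 6.0278; b·c/n = 183·15/288 = 9.5312
Stratum 2 (Site B): n = 463; a·d/n = 82·90/463 = 15.9395; b·c/n = 181·110/463 = 43.0022
Stratum 3 (Site C): n = 495; a·d/n = 9·278/495 = 5.0545; b·c/n = 103·105/495 = 21.8485
OR_MH = (6.0278 + 15.9395 + 5.0545) / (9.5312 + 43.0022 + 21.8485) = 27.0218 / 74.3819 = 0.36329

0.363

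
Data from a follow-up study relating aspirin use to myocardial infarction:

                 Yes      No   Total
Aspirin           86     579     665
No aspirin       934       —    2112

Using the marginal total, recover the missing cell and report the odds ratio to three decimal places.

The missing cell is in the unexposed row: 2112 − 934 = 1178.
So a = 86, b = 579, c = 934, d = 1178.
OR = (a·d)/(b·c) = (86 × 1178) / (579 × 934) = 101308 / 540786 = 0.18733

0.187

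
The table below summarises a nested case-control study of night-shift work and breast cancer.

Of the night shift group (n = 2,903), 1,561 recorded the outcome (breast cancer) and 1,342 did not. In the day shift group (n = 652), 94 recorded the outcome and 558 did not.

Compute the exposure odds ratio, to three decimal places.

6.905

From the description: a = 1561, b = 1342, c = 94, d = 558.
OR = (a·d)/(b·c) = (1561 × 558) / (1342 × 94) = 871038 / 126148 = 6.90489
The odds of breast cancer are about 6.90 times as high in the night shift group.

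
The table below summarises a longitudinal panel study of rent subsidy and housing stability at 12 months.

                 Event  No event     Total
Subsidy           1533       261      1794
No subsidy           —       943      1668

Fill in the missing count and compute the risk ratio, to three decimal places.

The missing cell is in the unexposed row: 1668 − 943 = 725.
So a = 1533, b = 261, c = 725, d = 943.
RR = [a/(a+b)] / [c/(c+d)] = (1533/1794) / (725/1668) = 0.85452/0.43465 = 1.96597

1.966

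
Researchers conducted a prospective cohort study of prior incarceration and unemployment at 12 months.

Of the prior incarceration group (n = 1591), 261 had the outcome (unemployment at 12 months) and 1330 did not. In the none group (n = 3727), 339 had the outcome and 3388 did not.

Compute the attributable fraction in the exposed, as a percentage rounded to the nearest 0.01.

44.55

From the description: a = 261, b = 1330, c = 339, d = 3388.
Risk in exposed = 261/1591 = 0.16405; risk in unexposed = 339/3727 = 0.09096.
RR = 0.16405/0.09096 = 1.80356
AR% = (RR − 1)/RR × 100 = (1.80356 − 1)/1.80356 × 100 = 44.5540%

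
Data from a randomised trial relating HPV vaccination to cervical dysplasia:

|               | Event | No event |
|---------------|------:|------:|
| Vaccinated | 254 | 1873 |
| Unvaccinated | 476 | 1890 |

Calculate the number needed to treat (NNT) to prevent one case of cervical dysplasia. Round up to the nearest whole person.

13

Risk in treated group = 254/2127 = 0.11942; risk in control = 476/2366 = 0.20118.
Absolute risk reduction = 0.20118 − 0.11942 = 0.08177
NNT = 1 / ARR = 1 / 0.08177 = 12.230 → round up → 13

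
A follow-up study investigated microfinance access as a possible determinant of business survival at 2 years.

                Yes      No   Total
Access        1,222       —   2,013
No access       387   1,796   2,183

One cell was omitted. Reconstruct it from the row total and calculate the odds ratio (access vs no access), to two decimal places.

The missing cell is in the exposed row: 2013 − 1222 = 791.
So a = 1222, b = 791, c = 387, d = 1796.
OR = (a·d)/(b·c) = (1222 × 1796) / (791 × 387) = 2194712 / 306117 = 7.16952

7.17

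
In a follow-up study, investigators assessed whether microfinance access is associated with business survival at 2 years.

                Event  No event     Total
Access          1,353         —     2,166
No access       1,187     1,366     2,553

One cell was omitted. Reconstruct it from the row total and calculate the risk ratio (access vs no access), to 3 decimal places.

The missing cell is in the exposed row: 2166 − 1353 = 813.
So a = 1353, b = 813, c = 1187, d = 1366.
RR = [a/(a+b)] / [c/(c+d)] = (1353/2166) / (1187/2553) = 0.62465/0.46494 = 1.34351

1.344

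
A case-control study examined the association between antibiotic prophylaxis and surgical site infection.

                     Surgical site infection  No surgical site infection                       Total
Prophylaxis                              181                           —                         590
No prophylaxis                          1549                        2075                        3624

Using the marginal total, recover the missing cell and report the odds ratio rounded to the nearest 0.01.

0.59

The missing cell is in the exposed row: 590 − 181 = 409.
So a = 181, b = 409, c = 1549, d = 2075.
OR = (a·d)/(b·c) = (181 × 2075) / (409 × 1549) = 375575 / 633541 = 0.59282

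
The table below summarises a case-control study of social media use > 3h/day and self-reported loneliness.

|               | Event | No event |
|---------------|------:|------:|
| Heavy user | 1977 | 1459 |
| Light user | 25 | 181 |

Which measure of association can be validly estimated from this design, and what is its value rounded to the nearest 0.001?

9.810

Cells: a = 1977, b = 1459, c = 25, d = 181.
This is a case-control study: participants were sampled on outcome status, so risks in the source population cannot be estimated directly — relative risk is not valid here. The odds ratio is the appropriate measure.
OR = (a·d)/(b·c) = (1977 × 181) / (1459 × 25) = 357837 / 36475 = 9.81047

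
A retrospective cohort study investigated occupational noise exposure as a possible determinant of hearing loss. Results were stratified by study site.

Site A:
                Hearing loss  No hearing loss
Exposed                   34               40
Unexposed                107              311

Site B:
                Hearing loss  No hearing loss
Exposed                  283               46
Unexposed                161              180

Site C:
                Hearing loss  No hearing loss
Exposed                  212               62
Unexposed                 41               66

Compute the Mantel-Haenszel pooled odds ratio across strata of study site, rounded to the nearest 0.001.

OR_MH = Σ(aᵢdᵢ/nᵢ) / Σ(bᵢcᵢ/nᵢ), where nᵢ is the stratum total.
Stratum 1 (Site A): n = 492; a·d/n = 34·311/492 = 21.4919; b·c/n = 40·107/492 = 8.6992
Stratum 2 (Site B): n = 670; a·d/n = 283·180/670 = 76.0299; b·c/n = 46·161/670 = 11.0537
Stratum 3 (Site C): n = 381; a·d/n = 212·66/381 = 36.7244; b·c/n = 62·41/381 = 6.6719
OR_MH = (21.4919 + 76.0299 + 36.7244) / (8.6992 + 11.0537 + 6.6719) = 134.2461 / 26.4248 = 5.08030

5.080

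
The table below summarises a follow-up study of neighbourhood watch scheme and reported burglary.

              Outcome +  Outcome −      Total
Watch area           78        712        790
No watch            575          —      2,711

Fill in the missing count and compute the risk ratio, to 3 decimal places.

0.466

The missing cell is in the unexposed row: 2711 − 575 = 2136.
So a = 78, b = 712, c = 575, d = 2136.
RR = [a/(a+b)] / [c/(c+d)] = (78/790) / (575/2711) = 0.09873/0.21210 = 0.46551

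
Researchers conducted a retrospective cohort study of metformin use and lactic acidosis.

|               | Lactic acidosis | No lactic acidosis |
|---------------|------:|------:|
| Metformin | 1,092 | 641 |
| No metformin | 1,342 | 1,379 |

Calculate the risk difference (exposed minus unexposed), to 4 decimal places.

0.1369

Cells: a = 1092, b = 641, c = 1342, d = 1379.
Risk in exposed = 1092/1733 = 0.630121; risk in unexposed = 1342/2721 = 0.493201.
Risk difference = 0.630121 − 0.493201 = 0.136920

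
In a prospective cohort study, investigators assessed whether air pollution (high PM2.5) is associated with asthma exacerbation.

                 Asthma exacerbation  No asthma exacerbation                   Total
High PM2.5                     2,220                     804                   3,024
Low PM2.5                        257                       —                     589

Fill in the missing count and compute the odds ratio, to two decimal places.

3.57

The missing cell is in the unexposed row: 589 − 257 = 332.
So a = 2220, b = 804, c = 257, d = 332.
OR = (a·d)/(b·c) = (2220 × 332) / (804 × 257) = 737040 / 206628 = 3.56699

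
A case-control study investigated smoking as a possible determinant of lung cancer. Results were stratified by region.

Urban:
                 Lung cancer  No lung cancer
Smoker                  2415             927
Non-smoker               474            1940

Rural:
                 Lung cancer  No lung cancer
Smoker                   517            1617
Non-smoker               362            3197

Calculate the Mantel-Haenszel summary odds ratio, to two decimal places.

OR_MH = Σ(aᵢdᵢ/nᵢ) / Σ(bᵢcᵢ/nᵢ), where nᵢ is the stratum total.
Stratum 1 (Urban): n = 5756; a·d/n = 2415·1940/5756 = 813.9507; b·c/n = 927·474/5756 = 76.3374
Stratum 2 (Rural): n = 5693; a·d/n = 517·3197/5693 = 290.3301; b·c/n = 1617·362/5693 = 102.8200
OR_MH = (813.9507 + 290.3301) / (76.3374 + 102.8200) = 1104.2807 / 179.1573 = 6.16375

6.16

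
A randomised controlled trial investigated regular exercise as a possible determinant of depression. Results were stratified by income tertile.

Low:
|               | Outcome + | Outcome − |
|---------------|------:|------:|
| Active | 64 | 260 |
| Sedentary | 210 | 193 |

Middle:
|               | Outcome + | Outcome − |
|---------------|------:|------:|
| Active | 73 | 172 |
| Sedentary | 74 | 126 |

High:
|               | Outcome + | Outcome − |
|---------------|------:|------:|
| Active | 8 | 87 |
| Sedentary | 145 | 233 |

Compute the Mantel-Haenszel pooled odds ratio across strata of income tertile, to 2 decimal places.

0.32

OR_MH = Σ(aᵢdᵢ/nᵢ) / Σ(bᵢcᵢ/nᵢ), where nᵢ is the stratum total.
Stratum 1 (Low): n = 727; a·d/n = 64·193/727 = 16.9904; b·c/n = 260·210/727 = 75.1032
Stratum 2 (Middle): n = 445; a·d/n = 73·126/445 = 20.6697; b·c/n = 172·74/445 = 28.6022
Stratum 3 (High): n = 473; a·d/n = 8·233/473 = 3.9408; b·c/n = 87·145/473 = 26.6702
OR_MH = (16.9904 + 20.6697 + 3.9408) / (75.1032 + 28.6022 + 26.6702) = 41.6008 / 130.3756 = 0.31908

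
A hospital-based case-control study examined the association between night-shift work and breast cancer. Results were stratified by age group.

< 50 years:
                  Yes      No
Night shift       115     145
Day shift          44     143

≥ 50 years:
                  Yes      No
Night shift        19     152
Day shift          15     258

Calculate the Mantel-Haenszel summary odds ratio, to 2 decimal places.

OR_MH = Σ(aᵢdᵢ/nᵢ) / Σ(bᵢcᵢ/nᵢ), where nᵢ is the stratum total.
Stratum 1 (< 50 years): n = 447; a·d/n = 115·143/447 = 36.7897; b·c/n = 145·44/447 = 14.2729
Stratum 2 (≥ 50 years): n = 444; a·d/n = 19·258/444 = 11.0405; b·c/n = 152·15/444 = 5.1351
OR_MH = (36.7897 + 11.0405) / (14.2729 + 5.1351) = 47.8302 / 19.4081 = 2.46445

2.46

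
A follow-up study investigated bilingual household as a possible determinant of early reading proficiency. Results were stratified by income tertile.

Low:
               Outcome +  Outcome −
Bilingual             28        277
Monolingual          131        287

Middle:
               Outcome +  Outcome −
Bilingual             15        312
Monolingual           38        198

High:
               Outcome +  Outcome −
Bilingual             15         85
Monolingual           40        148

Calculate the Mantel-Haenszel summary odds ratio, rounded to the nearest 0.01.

OR_MH = Σ(aᵢdᵢ/nᵢ) / Σ(bᵢcᵢ/nᵢ), where nᵢ is the stratum total.
Stratum 1 (Low): n = 723; a·d/n = 28·287/723 = 11.1148; b·c/n = 277·131/723 = 50.1895
Stratum 2 (Middle): n = 563; a·d/n = 15·198/563 = 5.2753; b·c/n = 312·38/563 = 21.0586
Stratum 3 (High): n = 288; a·d/n = 15·148/288 = 7.7083; b·c/n = 85·40/288 = 11.8056
OR_MH = (11.1148 + 5.2753 + 7.7083) / (50.1895 + 21.0586 + 11.8056) = 24.0984 / 83.0537 = 0.29016

0.29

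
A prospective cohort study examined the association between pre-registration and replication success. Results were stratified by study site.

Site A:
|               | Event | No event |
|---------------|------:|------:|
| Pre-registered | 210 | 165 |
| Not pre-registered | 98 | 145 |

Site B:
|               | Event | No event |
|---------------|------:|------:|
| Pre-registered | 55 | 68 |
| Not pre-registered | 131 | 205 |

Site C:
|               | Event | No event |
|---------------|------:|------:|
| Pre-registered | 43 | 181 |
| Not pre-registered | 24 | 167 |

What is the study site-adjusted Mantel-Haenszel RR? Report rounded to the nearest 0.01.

1.33

RR_MH = Σ(aᵢ·n₀ᵢ/nᵢ) / Σ(cᵢ·n₁ᵢ/nᵢ), with n₁ᵢ = aᵢ+bᵢ (exposed), n₀ᵢ = cᵢ+dᵢ (unexposed), nᵢ = n₁ᵢ+n₀ᵢ.
Stratum 1 (Site A): n₁ = 375, n₀ = 243, n = 618; a·n₀/n = 210·243/618 = 82.5728; c·n₁/n = 98·375/618 = 59.4660
Stratum 2 (Site B): n₁ = 123, n₀ = 336, n = 459; a·n₀/n = 55·336/459 = 40.2614; c·n₁/n = 131·123/459 = 35.1046
Stratum 3 (Site C): n₁ = 224, n₀ = 191, n = 415; a·n₀/n = 43·191/415 = 19.7904; c·n₁/n = 24·224/415 = 12.9542
RR_MH = (82.5728 + 40.2614 + 19.7904) / (59.4660 + 35.1046 + 12.9542) = 142.6246 / 107.5248 = 1.32643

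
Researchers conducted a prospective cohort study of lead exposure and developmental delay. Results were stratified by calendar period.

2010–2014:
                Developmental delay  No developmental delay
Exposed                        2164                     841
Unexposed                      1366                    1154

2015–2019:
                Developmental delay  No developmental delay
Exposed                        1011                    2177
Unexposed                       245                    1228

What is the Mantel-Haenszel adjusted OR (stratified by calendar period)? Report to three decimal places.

2.228

OR_MH = Σ(aᵢdᵢ/nᵢ) / Σ(bᵢcᵢ/nᵢ), where nᵢ is the stratum total.
Stratum 1 (2010–2014): n = 5525; a·d/n = 2164·1154/5525 = 451.9920; b·c/n = 841·1366/5525 = 207.9287
Stratum 2 (2015–2019): n = 4661; a·d/n = 1011·1228/4661 = 266.3609; b·c/n = 2177·245/4661 = 114.4315
OR_MH = (451.9920 + 266.3609) / (207.9287 + 114.4315) = 718.3529 / 322.3601 = 2.22842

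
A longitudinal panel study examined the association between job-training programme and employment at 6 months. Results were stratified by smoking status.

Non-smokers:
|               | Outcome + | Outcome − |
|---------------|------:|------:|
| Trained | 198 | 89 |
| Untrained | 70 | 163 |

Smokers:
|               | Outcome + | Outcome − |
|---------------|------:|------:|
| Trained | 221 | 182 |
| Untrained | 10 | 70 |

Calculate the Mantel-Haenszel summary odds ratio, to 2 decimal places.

OR_MH = Σ(aᵢdᵢ/nᵢ) / Σ(bᵢcᵢ/nᵢ), where nᵢ is the stratum total.
Stratum 1 (Non-smokers): n = 520; a·d/n = 198·163/520 = 62.0654; b·c/n = 89·70/520 = 11.9808
Stratum 2 (Smokers): n = 483; a·d/n = 221·70/483 = 32.0290; b·c/n = 182·10/483 = 3.7681
OR_MH = (62.0654 + 32.0290) / (11.9808 + 3.7681) = 94.0944 / 15.7489 = 5.97467

5.97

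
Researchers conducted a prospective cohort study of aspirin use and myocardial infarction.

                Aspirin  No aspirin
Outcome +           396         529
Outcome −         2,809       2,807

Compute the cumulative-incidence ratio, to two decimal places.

0.78

Reading the table with exposure as columns: a = 396 (Aspirin, case), b = 2809 (Aspirin, non-case), c = 529 (No aspirin, case), d = 2807.
Risk in exposed = 396/3205 = 0.12356; risk in unexposed = 529/3336 = 0.15857.
RR = 0.12356 / 0.15857 = 0.77918
The risk is 22% lower among the exposed than among the unexposed.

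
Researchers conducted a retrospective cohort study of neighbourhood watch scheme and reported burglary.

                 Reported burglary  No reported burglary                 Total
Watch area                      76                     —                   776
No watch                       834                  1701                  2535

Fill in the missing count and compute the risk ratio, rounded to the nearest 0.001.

The missing cell is in the exposed row: 776 − 76 = 700.
So a = 76, b = 700, c = 834, d = 1701.
RR = [a/(a+b)] / [c/(c+d)] = (76/776) / (834/2535) = 0.09794/0.32899 = 0.29769

0.298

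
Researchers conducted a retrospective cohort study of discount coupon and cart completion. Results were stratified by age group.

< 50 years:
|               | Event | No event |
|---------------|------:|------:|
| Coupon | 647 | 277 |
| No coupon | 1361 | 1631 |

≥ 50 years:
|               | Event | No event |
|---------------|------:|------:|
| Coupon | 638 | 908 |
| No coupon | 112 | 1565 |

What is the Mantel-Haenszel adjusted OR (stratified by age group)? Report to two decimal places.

4.53

OR_MH = Σ(aᵢdᵢ/nᵢ) / Σ(bᵢcᵢ/nᵢ), where nᵢ is the stratum total.
Stratum 1 (< 50 years): n = 3916; a·d/n = 647·1631/3916 = 269.4732; b·c/n = 277·1361/3916 = 96.2709
Stratum 2 (≥ 50 years): n = 3223; a·d/n = 638·1565/3223 = 309.7952; b·c/n = 908·112/3223 = 31.5532
OR_MH = (269.4732 + 309.7952) / (96.2709 + 31.5532) = 579.2684 / 127.8242 = 4.53176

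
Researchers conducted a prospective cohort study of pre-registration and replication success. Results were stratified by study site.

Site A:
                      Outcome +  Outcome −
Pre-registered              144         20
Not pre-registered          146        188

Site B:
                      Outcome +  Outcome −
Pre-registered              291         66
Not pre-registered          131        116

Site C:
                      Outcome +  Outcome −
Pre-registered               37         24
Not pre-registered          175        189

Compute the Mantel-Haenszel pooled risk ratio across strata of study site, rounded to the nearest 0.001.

RR_MH = Σ(aᵢ·n₀ᵢ/nᵢ) / Σ(cᵢ·n₁ᵢ/nᵢ), with n₁ᵢ = aᵢ+bᵢ (exposed), n₀ᵢ = cᵢ+dᵢ (unexposed), nᵢ = n₁ᵢ+n₀ᵢ.
Stratum 1 (Site A): n₁ = 164, n₀ = 334, n = 498; a·n₀/n = 144·334/498 = 96.5783; c·n₁/n = 146·164/498 = 48.0803
Stratum 2 (Site B): n₁ = 357, n₀ = 247, n = 604; a·n₀/n = 291·247/604 = 119.0017; c·n₁/n = 131·357/604 = 77.4288
Stratum 3 (Site C): n₁ = 61, n₀ = 364, n = 425; a·n₀/n = 37·364/425 = 31.6894; c·n₁/n = 175·61/425 = 25.1176
RR_MH = (96.5783 + 119.0017 + 31.6894) / (48.0803 + 77.4288 + 25.1176) = 247.2694 / 150.6268 = 1.64160

1.642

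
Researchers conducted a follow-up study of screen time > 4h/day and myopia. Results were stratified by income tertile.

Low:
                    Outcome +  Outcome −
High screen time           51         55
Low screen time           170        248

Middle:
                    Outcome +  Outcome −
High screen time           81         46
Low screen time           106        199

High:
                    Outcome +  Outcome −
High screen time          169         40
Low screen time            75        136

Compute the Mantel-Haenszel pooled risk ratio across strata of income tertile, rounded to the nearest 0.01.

RR_MH = Σ(aᵢ·n₀ᵢ/nᵢ) / Σ(cᵢ·n₁ᵢ/nᵢ), with n₁ᵢ = aᵢ+bᵢ (exposed), n₀ᵢ = cᵢ+dᵢ (unexposed), nᵢ = n₁ᵢ+n₀ᵢ.
Stratum 1 (Low): n₁ = 106, n₀ = 418, n = 524; a·n₀/n = 51·418/524 = 40.6832; c·n₁/n = 170·106/524 = 34.3893
Stratum 2 (Middle): n₁ = 127, n₀ = 305, n = 432; a·n₀/n = 81·305/432 = 57.1875; c·n₁/n = 106·127/432 = 31.1620
Stratum 3 (High): n₁ = 209, n₀ = 211, n = 420; a·n₀/n = 169·211/420 = 84.9024; c·n₁/n = 75·209/420 = 37.3214
RR_MH = (40.6832 + 57.1875 + 84.9024) / (34.3893 + 31.1620 + 37.3214) = 182.7731 / 102.8728 = 1.77669

1.78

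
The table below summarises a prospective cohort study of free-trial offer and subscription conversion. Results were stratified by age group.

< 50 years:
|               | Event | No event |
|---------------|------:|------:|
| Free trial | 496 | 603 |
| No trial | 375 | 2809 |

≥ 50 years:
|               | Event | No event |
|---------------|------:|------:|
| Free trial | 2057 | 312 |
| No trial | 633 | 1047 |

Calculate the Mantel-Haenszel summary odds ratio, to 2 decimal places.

OR_MH = Σ(aᵢdᵢ/nᵢ) / Σ(bᵢcᵢ/nᵢ), where nᵢ is the stratum total.
Stratum 1 (< 50 years): n = 4283; a·d/n = 496·2809/4283 = 325.3010; b·c/n = 603·375/4283 = 52.7959
Stratum 2 (≥ 50 years): n = 4049; a·d/n = 2057·1047/4049 = 531.9039; b·c/n = 312·633/4049 = 48.7765
OR_MH = (325.3010 + 531.9039) / (52.7959 + 48.7765) = 857.2049 / 101.5724 = 8.43935

8.44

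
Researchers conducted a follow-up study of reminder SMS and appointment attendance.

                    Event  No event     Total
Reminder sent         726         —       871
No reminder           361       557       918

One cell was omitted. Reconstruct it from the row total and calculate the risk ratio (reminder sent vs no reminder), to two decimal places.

The missing cell is in the exposed row: 871 − 726 = 145.
So a = 726, b = 145, c = 361, d = 557.
RR = [a/(a+b)] / [c/(c+d)] = (726/871) / (361/918) = 0.83352/0.39325 = 2.11960

2.12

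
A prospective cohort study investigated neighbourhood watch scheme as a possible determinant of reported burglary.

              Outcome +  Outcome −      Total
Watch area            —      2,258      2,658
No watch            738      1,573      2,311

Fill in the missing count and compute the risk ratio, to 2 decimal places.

The missing cell is in the exposed row: 2658 − 2258 = 400.
So a = 400, b = 2258, c = 738, d = 1573.
RR = [a/(a+b)] / [c/(c+d)] = (400/2658) / (738/2311) = 0.15049/0.31934 = 0.47125

0.47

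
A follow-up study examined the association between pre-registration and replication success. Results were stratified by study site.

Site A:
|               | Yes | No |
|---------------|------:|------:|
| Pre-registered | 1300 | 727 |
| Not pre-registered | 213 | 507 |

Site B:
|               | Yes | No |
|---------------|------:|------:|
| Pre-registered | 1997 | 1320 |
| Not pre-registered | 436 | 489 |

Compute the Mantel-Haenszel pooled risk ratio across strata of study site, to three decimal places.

1.558

RR_MH = Σ(aᵢ·n₀ᵢ/nᵢ) / Σ(cᵢ·n₁ᵢ/nᵢ), with n₁ᵢ = aᵢ+bᵢ (exposed), n₀ᵢ = cᵢ+dᵢ (unexposed), nᵢ = n₁ᵢ+n₀ᵢ.
Stratum 1 (Site A): n₁ = 2027, n₀ = 720, n = 2747; a·n₀/n = 1300·720/2747 = 340.7353; c·n₁/n = 213·2027/2747 = 157.1718
Stratum 2 (Site B): n₁ = 3317, n₀ = 925, n = 4242; a·n₀/n = 1997·925/4242 = 435.4609; c·n₁/n = 436·3317/4242 = 340.9269
RR_MH = (340.7353 + 435.4609) / (157.1718 + 340.9269) = 776.1962 / 498.0987 = 1.55832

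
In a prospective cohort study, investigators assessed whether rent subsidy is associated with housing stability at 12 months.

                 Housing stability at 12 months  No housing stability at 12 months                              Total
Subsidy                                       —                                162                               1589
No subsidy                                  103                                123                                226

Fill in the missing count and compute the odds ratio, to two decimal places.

The missing cell is in the exposed row: 1589 − 162 = 1427.
So a = 1427, b = 162, c = 103, d = 123.
OR = (a·d)/(b·c) = (1427 × 123) / (162 × 103) = 175521 / 16686 = 10.51906

10.52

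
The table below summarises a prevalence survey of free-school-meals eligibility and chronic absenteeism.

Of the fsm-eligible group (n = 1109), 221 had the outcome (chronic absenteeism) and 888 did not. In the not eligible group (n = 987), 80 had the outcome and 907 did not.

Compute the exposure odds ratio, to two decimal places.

From the description: a = 221, b = 888, c = 80, d = 907.
OR = (a·d)/(b·c) = (221 × 907) / (888 × 80) = 200447 / 71040 = 2.82161
The odds of chronic absenteeism are about 2.82 times as high in the fsm-eligible group.

2.82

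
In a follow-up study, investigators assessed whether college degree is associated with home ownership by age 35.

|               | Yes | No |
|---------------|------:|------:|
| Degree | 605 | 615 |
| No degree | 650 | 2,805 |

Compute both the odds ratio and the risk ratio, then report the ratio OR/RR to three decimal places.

1.611

Cells: a = 605, b = 615, c = 650, d = 2805.
OR = (605·2805)/(615·650) = 1697025/399750 = 4.24522
Risk in exposed = 605/1220 = 0.49590; risk in unexposed = 650/3455 = 0.18813; RR = 2.63591
OR/RR = 4.24522 / 2.63591 = 1.61053
The outcome is not rare, so the OR lies further from 1 than the RR.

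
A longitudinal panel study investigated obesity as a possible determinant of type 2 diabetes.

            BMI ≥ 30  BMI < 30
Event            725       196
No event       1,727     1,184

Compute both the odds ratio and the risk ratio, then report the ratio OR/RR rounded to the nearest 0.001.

Reading the table with exposure as columns: a = 725 (BMI ≥ 30, case), b = 1727 (BMI ≥ 30, non-case), c = 196 (BMI < 30, case), d = 1184.
OR = (725·1184)/(1727·196) = 858400/338492 = 2.53595
Risk in exposed = 725/2452 = 0.29568; risk in unexposed = 196/1380 = 0.14203; RR = 2.08181
OR/RR = 2.53595 / 2.08181 = 1.21815
The outcome is not rare, so the OR lies further from 1 than the RR.

1.218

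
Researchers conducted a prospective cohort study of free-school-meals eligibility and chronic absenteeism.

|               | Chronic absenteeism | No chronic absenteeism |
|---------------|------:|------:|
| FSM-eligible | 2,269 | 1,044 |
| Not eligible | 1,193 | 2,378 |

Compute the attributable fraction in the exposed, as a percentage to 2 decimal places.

Cells: a = 2269, b = 1044, c = 1193, d = 2378.
Risk in exposed = 2269/3313 = 0.68488; risk in unexposed = 1193/3571 = 0.33408.
RR = 0.68488/0.33408 = 2.05004
AR% = (RR − 1)/RR × 100 = (2.05004 − 1)/2.05004 × 100 = 51.2205%

51.22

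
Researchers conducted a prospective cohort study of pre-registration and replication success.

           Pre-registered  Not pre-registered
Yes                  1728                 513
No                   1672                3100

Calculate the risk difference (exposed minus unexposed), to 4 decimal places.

0.3662

Reading the table with exposure as columns: a = 1728 (Pre-registered, case), b = 1672 (Pre-registered, non-case), c = 513 (Not pre-registered, case), d = 3100.
Risk in exposed = 1728/3400 = 0.508235; risk in unexposed = 513/3613 = 0.141987.
Risk difference = 0.508235 − 0.141987 = 0.366248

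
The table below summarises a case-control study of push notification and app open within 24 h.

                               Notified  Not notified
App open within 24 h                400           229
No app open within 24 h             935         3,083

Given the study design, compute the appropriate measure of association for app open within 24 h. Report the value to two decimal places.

5.76

Reading the table with exposure as columns: a = 400 (Notified, case), b = 935 (Notified, non-case), c = 229 (Not notified, case), d = 3083.
This is a case-control study: participants were sampled on outcome status, so risks in the source population cannot be estimated directly — relative risk is not valid here. The odds ratio is the appropriate measure.
OR = (a·d)/(b·c) = (400 × 3083) / (935 × 229) = 1233200 / 214115 = 5.75952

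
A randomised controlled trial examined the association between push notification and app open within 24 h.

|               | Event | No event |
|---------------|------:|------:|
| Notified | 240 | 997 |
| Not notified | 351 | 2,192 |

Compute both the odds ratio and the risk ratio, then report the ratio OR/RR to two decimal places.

1.07

Cells: a = 240, b = 997, c = 351, d = 2192.
OR = (240·2192)/(997·351) = 526080/349947 = 1.50331
Risk in exposed = 240/1237 = 0.19402; risk in unexposed = 351/2543 = 0.13803; RR = 1.40566
OR/RR = 1.50331 / 1.40566 = 1.06947
The outcome is not rare, so the OR lies further from 1 than the RR.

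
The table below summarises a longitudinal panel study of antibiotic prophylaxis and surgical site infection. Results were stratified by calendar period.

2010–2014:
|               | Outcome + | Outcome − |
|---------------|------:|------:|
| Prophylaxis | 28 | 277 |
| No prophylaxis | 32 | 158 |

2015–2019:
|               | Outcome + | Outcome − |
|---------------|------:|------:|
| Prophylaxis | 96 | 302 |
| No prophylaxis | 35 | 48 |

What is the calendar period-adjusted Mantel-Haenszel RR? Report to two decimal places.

RR_MH = Σ(aᵢ·n₀ᵢ/nᵢ) / Σ(cᵢ·n₁ᵢ/nᵢ), with n₁ᵢ = aᵢ+bᵢ (exposed), n₀ᵢ = cᵢ+dᵢ (unexposed), nᵢ = n₁ᵢ+n₀ᵢ.
Stratum 1 (2010–2014): n₁ = 305, n₀ = 190, n = 495; a·n₀/n = 28·190/495 = 10.7475; c·n₁/n = 32·305/495 = 19.7172
Stratum 2 (2015–2019): n₁ = 398, n₀ = 83, n = 481; a·n₀/n = 96·83/481 = 16.5655; c·n₁/n = 35·398/481 = 28.9605
RR_MH = (10.7475 + 16.5655) / (19.7172 + 28.9605) = 27.3130 / 48.6777 = 0.56110

0.56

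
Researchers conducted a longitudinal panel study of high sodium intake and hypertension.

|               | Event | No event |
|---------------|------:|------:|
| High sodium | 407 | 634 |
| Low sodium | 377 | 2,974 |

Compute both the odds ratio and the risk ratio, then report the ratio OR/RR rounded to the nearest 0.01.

Cells: a = 407, b = 634, c = 377, d = 2974.
OR = (407·2974)/(634·377) = 1210418/239018 = 5.06413
Risk in exposed = 407/1041 = 0.39097; risk in unexposed = 377/3351 = 0.11250; RR = 3.47518
OR/RR = 5.06413 / 3.47518 = 1.45723
The outcome is not rare, so the OR lies further from 1 than the RR.

1.46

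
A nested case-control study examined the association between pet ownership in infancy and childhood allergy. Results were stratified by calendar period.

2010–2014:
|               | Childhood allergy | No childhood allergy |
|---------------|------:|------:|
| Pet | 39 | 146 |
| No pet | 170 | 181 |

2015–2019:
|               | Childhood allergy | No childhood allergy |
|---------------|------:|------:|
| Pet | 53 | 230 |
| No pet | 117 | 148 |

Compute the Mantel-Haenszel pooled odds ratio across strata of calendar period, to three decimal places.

OR_MH = Σ(aᵢdᵢ/nᵢ) / Σ(bᵢcᵢ/nᵢ), where nᵢ is the stratum total.
Stratum 1 (2010–2014): n = 536; a·d/n = 39·181/536 = 13.1698; b·c/n = 146·170/536 = 46.3060
Stratum 2 (2015–2019): n = 548; a·d/n = 53·148/548 = 14.3139; b·c/n = 230·117/548 = 49.1058
OR_MH = (13.1698 + 14.3139) / (46.3060 + 49.1058) = 27.4836 / 95.4118 = 0.28805

0.288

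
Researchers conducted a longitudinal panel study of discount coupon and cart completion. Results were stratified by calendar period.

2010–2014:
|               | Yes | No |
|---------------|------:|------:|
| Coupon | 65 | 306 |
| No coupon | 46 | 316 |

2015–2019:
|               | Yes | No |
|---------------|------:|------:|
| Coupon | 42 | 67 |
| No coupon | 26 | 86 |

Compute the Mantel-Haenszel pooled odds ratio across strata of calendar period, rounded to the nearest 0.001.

OR_MH = Σ(aᵢdᵢ/nᵢ) / Σ(bᵢcᵢ/nᵢ), where nᵢ is the stratum total.
Stratum 1 (2010–2014): n = 733; a·d/n = 65·316/733 = 28.0218; b·c/n = 306·46/733 = 19.2033
Stratum 2 (2015–2019): n = 221; a·d/n = 42·86/221 = 16.3439; b·c/n = 67·26/221 = 7.8824
OR_MH = (28.0218 + 16.3439) / (19.2033 + 7.8824) = 44.3657 / 27.0856 = 1.63798

1.638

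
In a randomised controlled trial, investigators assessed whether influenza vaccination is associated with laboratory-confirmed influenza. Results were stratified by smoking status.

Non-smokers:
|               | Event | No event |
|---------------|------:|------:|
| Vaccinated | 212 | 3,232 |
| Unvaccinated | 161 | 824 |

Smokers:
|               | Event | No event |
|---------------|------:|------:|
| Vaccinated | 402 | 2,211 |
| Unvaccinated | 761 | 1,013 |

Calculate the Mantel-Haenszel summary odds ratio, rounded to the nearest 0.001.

0.264

OR_MH = Σ(aᵢdᵢ/nᵢ) / Σ(bᵢcᵢ/nᵢ), where nᵢ is the stratum total.
Stratum 1 (Non-smokers): n = 4429; a·d/n = 212·824/4429 = 39.4419; b·c/n = 3232·161/4429 = 117.4875
Stratum 2 (Smokers): n = 4387; a·d/n = 402·1013/4387 = 92.8256; b·c/n = 2211·761/4387 = 383.5357
OR_MH = (39.4419 + 92.8256) / (117.4875 + 383.5357) = 132.2675 / 501.0231 = 0.26399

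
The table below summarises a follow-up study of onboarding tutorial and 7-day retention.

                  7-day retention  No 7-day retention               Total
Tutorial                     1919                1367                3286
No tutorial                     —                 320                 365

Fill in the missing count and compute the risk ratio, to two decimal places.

4.74

The missing cell is in the unexposed row: 365 − 320 = 45.
So a = 1919, b = 1367, c = 45, d = 320.
RR = [a/(a+b)] / [c/(c+d)] = (1919/3286) / (45/365) = 0.58399/0.12329 = 4.73683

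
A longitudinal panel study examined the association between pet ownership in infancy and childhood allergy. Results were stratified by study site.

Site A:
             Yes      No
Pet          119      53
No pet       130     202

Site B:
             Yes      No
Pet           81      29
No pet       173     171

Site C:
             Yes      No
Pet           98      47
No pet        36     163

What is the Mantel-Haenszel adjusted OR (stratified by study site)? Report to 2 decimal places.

4.21

OR_MH = Σ(aᵢdᵢ/nᵢ) / Σ(bᵢcᵢ/nᵢ), where nᵢ is the stratum total.
Stratum 1 (Site A): n = 504; a·d/n = 119·202/504 = 47.6944; b·c/n = 53·130/504 = 13.6706
Stratum 2 (Site B): n = 454; a·d/n = 81·171/454 = 30.5088; b·c/n = 29·173/454 = 11.0507
Stratum 3 (Site C): n = 344; a·d/n = 98·163/344 = 46.4360; b·c/n = 47·36/344 = 4.9186
OR_MH = (47.6944 + 30.5088 + 46.4360) / (13.6706 + 11.0507 + 4.9186) = 124.6393 / 29.6399 = 4.20512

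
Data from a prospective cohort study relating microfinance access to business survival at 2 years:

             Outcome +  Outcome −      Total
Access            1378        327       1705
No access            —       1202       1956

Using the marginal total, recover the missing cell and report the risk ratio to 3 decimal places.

2.097

The missing cell is in the unexposed row: 1956 − 1202 = 754.
So a = 1378, b = 327, c = 754, d = 1202.
RR = [a/(a+b)] / [c/(c+d)] = (1378/1705) / (754/1956) = 0.80821/0.38548 = 2.09663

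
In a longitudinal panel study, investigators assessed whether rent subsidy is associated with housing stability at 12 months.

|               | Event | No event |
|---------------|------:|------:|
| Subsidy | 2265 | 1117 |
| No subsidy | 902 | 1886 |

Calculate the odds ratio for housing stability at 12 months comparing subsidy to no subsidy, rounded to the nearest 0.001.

Cells: a = 2265, b = 1117, c = 902, d = 1886.
OR = (a·d)/(b·c) = (2265 × 1886) / (1117 × 902) = 4271790 / 1007534 = 4.23985
The odds of housing stability at 12 months are about 4.24 times as high in the subsidy group.

4.240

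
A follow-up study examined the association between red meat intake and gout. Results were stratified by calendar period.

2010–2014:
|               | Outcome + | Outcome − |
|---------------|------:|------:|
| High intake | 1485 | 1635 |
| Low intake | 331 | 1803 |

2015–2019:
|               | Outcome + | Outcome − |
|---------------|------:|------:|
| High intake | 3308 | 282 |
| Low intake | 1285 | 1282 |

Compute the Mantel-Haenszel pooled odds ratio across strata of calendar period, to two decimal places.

7.40

OR_MH = Σ(aᵢdᵢ/nᵢ) / Σ(bᵢcᵢ/nᵢ), where nᵢ is the stratum total.
Stratum 1 (2010–2014): n = 5254; a·d/n = 1485·1803/5254 = 509.6032; b·c/n = 1635·331/5254 = 103.0044
Stratum 2 (2015–2019): n = 6157; a·d/n = 3308·1282/6157 = 688.7861; b·c/n = 282·1285/6157 = 58.8550
OR_MH = (509.6032 + 688.7861) / (103.0044 + 58.8550) = 1198.3893 / 161.8593 = 7.40389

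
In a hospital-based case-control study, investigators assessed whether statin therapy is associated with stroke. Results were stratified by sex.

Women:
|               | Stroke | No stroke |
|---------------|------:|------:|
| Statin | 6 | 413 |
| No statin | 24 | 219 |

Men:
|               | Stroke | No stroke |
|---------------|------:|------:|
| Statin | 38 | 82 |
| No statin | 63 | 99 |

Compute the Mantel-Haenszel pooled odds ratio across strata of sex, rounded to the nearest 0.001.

0.460

OR_MH = Σ(aᵢdᵢ/nᵢ) / Σ(bᵢcᵢ/nᵢ), where nᵢ is the stratum total.
Stratum 1 (Women): n = 662; a·d/n = 6·219/662 = 1.9849; b·c/n = 413·24/662 = 14.9728
Stratum 2 (Men): n = 282; a·d/n = 38·99/282 = 13.3404; b·c/n = 82·63/282 = 18.3191
OR_MH = (1.9849 + 13.3404) / (14.9728 + 18.3191) = 15.3253 / 33.2920 = 0.46033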